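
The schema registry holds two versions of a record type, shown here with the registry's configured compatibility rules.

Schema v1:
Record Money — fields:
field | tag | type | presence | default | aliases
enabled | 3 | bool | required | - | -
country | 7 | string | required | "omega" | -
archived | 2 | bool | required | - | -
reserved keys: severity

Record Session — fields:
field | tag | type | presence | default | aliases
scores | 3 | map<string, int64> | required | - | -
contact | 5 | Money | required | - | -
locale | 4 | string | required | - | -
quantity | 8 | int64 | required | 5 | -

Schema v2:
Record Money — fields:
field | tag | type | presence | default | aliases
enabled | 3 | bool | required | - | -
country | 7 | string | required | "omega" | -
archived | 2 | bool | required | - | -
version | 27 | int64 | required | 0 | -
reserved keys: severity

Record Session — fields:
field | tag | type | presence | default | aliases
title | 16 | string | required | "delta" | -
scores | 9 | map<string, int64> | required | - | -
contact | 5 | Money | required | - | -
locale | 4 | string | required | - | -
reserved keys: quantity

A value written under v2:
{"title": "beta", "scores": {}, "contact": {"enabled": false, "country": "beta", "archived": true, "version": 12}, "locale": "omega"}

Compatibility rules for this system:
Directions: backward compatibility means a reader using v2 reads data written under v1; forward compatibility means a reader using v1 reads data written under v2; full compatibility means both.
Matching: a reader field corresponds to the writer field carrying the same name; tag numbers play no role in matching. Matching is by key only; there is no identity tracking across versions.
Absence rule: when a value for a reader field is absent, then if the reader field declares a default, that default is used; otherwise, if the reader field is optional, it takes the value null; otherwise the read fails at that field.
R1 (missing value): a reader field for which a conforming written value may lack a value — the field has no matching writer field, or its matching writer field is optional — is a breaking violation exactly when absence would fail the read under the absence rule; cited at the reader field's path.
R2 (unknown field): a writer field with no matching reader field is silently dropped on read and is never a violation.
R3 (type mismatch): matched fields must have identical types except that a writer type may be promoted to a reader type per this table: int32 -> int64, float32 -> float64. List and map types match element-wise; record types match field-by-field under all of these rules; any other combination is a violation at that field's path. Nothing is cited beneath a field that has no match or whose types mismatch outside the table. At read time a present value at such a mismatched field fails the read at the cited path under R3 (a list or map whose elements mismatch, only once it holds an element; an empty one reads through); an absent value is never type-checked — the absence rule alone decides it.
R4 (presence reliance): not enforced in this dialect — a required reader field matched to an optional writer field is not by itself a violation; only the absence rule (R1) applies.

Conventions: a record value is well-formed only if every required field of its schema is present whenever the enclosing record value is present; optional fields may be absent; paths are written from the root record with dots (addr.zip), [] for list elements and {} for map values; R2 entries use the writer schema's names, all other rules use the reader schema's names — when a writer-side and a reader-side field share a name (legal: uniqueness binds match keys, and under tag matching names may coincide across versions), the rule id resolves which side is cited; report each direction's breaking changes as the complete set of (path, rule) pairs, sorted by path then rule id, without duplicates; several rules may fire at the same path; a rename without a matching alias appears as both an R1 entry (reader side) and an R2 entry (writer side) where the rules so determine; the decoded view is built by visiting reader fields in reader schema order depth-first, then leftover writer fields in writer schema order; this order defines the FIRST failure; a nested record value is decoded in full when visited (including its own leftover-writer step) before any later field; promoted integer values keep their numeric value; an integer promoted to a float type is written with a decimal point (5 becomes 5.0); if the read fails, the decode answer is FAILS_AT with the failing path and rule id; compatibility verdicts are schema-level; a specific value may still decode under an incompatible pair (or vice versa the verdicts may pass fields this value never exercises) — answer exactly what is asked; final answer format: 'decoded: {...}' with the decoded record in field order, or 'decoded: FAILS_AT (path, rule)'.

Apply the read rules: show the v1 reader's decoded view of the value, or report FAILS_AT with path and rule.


decoded: {"scores": {}, "contact": {"enabled": false, "country": "beta", "archived": true}, "locale": "omega", "quantity": 5}

the writer's type comes first in each Session pair
migrating the Session value to v1:
  scores := {}
  contact.enabled := false
  contact.country := "beta"
  contact.archived := true
  writer contact.version: no reader field; dropped
  locale := "omega"
  quantity := 5 (missing; default applied)
  writer title: no reader field; dropped
  => decoded: {"scores": {}, "contact": {"enabled": false, "country": "beta", "archived": true}, "locale": "omega", "quantity": 5}
the rest of the Session diff is inert for this question:
  added field version to record Money: required int64, tag 27, default 0 (in v2 it sits last) -> fires no rule on Session under this dialect and leaves the result unchanged
  removed field quantity from record Session (its key "quantity" joins the reserved list) -> fires no rule on Session under this dialect and leaves the result unchanged
  added field title to record Session: required string, tag 16, default "delta" (in v2 it sits immediately before scores) -> fires no rule on Session under this dialect and leaves the result unchanged
  field scores in record Session: tag 3 changed to 9 -> fires no rule on Session under this dialect and leaves the result unchanged


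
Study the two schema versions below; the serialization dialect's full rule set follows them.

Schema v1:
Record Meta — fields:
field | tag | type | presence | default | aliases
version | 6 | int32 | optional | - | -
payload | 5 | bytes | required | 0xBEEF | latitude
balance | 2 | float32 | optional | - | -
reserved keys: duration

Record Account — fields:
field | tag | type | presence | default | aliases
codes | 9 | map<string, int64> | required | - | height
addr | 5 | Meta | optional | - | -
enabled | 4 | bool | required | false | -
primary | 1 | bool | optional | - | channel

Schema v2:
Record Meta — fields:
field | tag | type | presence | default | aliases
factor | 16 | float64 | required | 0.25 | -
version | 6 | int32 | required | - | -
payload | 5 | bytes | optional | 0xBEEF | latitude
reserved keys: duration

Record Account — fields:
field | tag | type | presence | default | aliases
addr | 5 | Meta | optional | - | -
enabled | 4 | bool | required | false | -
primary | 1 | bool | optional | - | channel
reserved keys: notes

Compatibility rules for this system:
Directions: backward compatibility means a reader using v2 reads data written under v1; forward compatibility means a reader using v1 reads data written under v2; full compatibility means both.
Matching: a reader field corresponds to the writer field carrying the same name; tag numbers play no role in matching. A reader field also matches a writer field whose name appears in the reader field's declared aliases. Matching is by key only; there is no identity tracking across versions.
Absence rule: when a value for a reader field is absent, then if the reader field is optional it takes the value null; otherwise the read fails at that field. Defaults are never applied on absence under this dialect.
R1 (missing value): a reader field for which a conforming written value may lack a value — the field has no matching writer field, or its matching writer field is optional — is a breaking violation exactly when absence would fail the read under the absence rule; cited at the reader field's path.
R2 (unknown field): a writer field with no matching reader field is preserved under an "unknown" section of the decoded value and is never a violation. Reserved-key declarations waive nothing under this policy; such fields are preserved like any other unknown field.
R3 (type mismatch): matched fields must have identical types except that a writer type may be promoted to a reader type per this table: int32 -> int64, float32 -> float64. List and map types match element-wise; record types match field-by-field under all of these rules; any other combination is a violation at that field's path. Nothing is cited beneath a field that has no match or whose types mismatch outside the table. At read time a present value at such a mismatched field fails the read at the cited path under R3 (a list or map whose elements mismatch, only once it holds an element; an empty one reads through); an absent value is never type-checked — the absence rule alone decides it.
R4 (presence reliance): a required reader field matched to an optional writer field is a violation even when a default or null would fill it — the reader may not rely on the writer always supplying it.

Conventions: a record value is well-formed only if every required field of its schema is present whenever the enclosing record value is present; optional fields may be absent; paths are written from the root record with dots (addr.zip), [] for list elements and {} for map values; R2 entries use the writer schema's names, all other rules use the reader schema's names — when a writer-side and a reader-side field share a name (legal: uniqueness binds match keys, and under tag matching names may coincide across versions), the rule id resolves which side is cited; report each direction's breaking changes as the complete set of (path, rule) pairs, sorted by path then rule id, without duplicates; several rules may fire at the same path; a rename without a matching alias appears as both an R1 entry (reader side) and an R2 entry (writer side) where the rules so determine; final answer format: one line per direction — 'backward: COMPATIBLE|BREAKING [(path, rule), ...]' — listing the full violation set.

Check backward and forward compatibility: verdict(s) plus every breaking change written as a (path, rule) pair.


backward: BREAKING [(addr.factor, R1), (addr.version, R1), (addr.version, R4)]; forward: BREAKING [(addr.payload, R1), (addr.payload, R4), (codes, R1)]

each type pair in Account: writer, then reader
backward on Account — v2 reading data written by v1:
  addr <- addr (Meta -> Meta, writer optional)
  enabled <- enabled (bool -> bool, writer required)
  primary <- primary (bool -> bool, writer optional)
  writer field codes has no reader counterpart
  addr.factor has no writer counterpart
  addr.version <- addr.version (int32 -> int32, writer optional)
  addr.payload <- addr.payload (bytes -> bytes, writer required)
  writer field addr.balance has no reader counterpart
  breaking: (addr.factor, R1)
  breaking: (addr.version, R1)
  breaking: (addr.version, R4)
  => backward: BREAKING (3)
forward on Account — v1 reading data written by v2:
  codes has no writer counterpart
  addr <- addr (Meta -> Meta, writer optional)
  enabled <- enabled (bool -> bool, writer required)
  primary <- primary (bool -> bool, writer optional)
  addr.version <- addr.version (int32 -> int32, writer required)
  addr.payload <- addr.payload (bytes -> bytes, writer optional)
  addr.balance has no writer counterpart
  writer field addr.factor has no reader counterpart
  breaking: (addr.payload, R1)
  breaking: (addr.payload, R4)
  breaking: (codes, R1)
  => forward: BREAKING (3)


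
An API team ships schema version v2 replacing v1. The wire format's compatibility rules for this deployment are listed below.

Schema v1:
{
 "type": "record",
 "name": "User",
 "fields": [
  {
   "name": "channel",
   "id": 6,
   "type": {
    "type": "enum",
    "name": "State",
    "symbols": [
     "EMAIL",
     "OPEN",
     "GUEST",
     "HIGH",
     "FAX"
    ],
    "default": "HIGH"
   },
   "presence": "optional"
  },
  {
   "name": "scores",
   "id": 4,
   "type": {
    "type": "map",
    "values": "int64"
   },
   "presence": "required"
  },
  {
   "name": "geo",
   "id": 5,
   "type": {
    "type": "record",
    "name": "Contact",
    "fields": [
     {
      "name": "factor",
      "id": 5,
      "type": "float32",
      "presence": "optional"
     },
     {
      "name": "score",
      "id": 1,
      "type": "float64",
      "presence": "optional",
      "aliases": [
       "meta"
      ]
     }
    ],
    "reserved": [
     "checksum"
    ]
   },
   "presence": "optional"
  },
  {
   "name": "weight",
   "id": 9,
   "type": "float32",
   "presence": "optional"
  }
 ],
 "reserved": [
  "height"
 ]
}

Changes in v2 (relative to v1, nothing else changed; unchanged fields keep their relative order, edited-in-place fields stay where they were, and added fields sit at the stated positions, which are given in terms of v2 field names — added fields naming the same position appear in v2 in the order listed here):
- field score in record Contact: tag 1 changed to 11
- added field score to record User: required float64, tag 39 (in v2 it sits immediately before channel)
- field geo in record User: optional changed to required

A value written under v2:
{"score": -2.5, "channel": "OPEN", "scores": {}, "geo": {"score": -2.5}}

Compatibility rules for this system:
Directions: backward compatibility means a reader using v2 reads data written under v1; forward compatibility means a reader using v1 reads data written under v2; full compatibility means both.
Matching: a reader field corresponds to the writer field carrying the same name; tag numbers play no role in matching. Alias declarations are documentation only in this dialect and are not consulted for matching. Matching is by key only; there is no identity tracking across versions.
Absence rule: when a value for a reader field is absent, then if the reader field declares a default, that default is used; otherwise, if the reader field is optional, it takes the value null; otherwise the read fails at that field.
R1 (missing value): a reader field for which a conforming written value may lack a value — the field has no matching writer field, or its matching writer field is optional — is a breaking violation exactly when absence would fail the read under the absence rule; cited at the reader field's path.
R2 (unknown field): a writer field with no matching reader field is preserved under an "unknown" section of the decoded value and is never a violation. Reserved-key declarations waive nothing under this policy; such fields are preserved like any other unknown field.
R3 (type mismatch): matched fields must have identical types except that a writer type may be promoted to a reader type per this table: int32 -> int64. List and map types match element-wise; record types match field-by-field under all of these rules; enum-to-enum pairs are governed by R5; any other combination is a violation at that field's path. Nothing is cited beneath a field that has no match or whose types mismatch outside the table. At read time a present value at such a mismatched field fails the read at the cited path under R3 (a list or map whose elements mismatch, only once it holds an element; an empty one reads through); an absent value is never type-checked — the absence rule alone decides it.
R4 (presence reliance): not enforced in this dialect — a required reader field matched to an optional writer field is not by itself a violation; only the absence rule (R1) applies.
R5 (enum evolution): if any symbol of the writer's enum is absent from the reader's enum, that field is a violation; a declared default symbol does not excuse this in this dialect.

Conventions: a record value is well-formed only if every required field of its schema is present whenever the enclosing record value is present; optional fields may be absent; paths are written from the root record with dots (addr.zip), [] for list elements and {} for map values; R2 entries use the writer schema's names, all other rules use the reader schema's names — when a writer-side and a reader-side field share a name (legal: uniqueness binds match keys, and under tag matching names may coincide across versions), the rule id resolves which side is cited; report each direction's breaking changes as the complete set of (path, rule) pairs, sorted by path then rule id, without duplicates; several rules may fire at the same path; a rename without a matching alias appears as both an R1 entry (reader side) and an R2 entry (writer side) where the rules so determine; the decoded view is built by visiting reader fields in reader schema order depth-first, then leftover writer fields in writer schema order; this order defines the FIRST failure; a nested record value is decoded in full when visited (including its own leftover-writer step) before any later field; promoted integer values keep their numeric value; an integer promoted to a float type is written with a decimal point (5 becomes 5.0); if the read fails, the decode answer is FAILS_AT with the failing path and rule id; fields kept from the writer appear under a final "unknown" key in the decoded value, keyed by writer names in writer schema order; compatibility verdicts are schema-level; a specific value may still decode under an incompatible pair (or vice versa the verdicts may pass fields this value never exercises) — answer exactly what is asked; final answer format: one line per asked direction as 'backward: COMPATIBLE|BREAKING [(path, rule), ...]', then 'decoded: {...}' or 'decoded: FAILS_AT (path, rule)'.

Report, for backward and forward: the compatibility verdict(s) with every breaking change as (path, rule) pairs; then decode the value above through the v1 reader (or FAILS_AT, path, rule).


backward: BREAKING [(geo, R1), (score, R1)]; forward: COMPATIBLE []; decoded: {"channel": "OPEN", "scores": {}, "geo": {"factor": null, "score": -2.5}, "weight": null, "unknown": {"score": -2.5}}

each type pair in User: writer, then reader
checking backward for User: reader v2 against writer v1:
  score: no writer match
  channel <- channel (State -> State, writer optional)
  scores <- scores (map<string, int64> -> map<string, int64>, writer required)
  geo <- geo (Contact -> Contact, writer optional)
  weight <- weight (float32 -> float32, writer optional)
  geo.factor <- geo.factor (float32 -> float32, writer optional)
  geo.score <- geo.score (float64 -> float64, writer optional)
  R1 fires at geo
  R1 fires at score
  => backward: BREAKING (2)
checking forward for User: reader v1 against writer v2:
  channel <- channel (State -> State, writer optional)
  scores <- scores (map<string, int64> -> map<string, int64>, writer required)
  geo <- geo (Contact -> Contact, writer required)
  weight <- weight (float32 -> float32, writer optional)
  score (writer side), unknown to reader
  geo.factor <- geo.factor (float32 -> float32, writer optional)
  geo.score <- geo.score (float64 -> float64, writer optional)
  => forward verdict for User: COMPATIBLE, no violations
decode walk for User under reader schema v1:
  channel := "OPEN"
  scores := {}
  geo.factor := null (absent, optional -> null)
  geo.score := -2.5
  weight := null (absent, optional -> null)
  writer score: kept under "unknown"
  => decoded: {"channel": "OPEN", "scores": {}, "geo": {"factor": null, "score": -2.5}, "weight": null, "unknown": {"score": -2.5}}


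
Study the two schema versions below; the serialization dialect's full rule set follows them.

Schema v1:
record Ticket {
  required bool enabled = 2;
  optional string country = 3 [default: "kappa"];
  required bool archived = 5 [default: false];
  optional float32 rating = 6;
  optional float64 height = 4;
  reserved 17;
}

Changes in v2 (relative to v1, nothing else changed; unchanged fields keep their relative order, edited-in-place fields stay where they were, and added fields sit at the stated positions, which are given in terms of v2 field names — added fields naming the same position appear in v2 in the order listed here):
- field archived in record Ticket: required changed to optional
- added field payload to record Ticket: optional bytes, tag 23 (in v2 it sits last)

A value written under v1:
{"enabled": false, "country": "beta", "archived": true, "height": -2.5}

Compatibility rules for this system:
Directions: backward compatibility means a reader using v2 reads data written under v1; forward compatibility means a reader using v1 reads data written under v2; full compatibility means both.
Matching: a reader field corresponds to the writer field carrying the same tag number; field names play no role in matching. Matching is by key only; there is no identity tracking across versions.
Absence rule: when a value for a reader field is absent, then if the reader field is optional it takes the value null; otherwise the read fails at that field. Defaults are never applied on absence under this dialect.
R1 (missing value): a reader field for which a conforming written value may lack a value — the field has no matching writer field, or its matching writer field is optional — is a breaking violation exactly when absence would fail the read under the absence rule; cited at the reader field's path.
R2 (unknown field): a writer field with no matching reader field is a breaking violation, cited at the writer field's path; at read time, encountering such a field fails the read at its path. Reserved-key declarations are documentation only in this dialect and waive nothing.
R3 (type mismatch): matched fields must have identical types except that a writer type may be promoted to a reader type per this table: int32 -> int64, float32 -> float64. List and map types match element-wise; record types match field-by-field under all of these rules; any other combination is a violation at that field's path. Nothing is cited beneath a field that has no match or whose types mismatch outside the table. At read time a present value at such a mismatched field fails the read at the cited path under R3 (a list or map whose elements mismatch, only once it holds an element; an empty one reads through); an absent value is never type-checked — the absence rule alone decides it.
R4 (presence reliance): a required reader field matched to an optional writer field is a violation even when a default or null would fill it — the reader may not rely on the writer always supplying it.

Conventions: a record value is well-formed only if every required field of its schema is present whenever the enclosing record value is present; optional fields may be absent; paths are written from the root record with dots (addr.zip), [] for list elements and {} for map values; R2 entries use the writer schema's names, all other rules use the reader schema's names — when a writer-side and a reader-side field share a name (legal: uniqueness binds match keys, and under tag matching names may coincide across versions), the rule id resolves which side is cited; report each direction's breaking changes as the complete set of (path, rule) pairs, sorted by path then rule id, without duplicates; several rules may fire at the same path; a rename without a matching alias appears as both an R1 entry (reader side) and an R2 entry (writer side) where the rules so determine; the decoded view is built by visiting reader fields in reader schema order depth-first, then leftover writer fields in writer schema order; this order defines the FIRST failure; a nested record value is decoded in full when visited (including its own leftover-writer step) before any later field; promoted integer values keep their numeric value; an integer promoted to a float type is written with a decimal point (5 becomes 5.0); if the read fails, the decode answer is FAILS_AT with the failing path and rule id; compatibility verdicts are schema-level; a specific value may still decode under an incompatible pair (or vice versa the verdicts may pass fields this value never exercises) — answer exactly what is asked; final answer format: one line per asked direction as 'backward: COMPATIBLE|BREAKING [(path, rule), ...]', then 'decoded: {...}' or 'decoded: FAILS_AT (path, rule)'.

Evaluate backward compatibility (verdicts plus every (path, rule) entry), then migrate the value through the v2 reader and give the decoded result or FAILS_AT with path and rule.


the writer's type comes first in each Ticket pair
backward for Ticket (reader v2, writer v1):
  bool -> bool, writer required: enabled aligns to enabled
  string -> string, writer optional: country aligns to country
  bool -> bool, writer required: archived aligns to archived
  float32 -> float32, writer optional: rating aligns to rating
  float64 -> float64, writer optional: height aligns to height
  payload: no writer-side match
  => no violations; backward on Ticket: COMPATIBLE
migrating the Ticket value to v2:
  enabled := false
  country := "beta"
  archived := true
  rating := null (not supplied -> null)
  height := -2.5
  payload := null (not supplied -> null)
  => decoded: {"enabled": false, "country": "beta", "archived": true, "rating": null, "height": -2.5, "payload": null}
the rest of the Ticket diff is inert for this question:
  field archived in record Ticket: required changed to optional -> affects forward compatibility only, which is not asked

backward: COMPATIBLE []; decoded: {"enabled": false, "country": "beta", "archived": true, "rating": null, "height": -2.5, "payload": null}


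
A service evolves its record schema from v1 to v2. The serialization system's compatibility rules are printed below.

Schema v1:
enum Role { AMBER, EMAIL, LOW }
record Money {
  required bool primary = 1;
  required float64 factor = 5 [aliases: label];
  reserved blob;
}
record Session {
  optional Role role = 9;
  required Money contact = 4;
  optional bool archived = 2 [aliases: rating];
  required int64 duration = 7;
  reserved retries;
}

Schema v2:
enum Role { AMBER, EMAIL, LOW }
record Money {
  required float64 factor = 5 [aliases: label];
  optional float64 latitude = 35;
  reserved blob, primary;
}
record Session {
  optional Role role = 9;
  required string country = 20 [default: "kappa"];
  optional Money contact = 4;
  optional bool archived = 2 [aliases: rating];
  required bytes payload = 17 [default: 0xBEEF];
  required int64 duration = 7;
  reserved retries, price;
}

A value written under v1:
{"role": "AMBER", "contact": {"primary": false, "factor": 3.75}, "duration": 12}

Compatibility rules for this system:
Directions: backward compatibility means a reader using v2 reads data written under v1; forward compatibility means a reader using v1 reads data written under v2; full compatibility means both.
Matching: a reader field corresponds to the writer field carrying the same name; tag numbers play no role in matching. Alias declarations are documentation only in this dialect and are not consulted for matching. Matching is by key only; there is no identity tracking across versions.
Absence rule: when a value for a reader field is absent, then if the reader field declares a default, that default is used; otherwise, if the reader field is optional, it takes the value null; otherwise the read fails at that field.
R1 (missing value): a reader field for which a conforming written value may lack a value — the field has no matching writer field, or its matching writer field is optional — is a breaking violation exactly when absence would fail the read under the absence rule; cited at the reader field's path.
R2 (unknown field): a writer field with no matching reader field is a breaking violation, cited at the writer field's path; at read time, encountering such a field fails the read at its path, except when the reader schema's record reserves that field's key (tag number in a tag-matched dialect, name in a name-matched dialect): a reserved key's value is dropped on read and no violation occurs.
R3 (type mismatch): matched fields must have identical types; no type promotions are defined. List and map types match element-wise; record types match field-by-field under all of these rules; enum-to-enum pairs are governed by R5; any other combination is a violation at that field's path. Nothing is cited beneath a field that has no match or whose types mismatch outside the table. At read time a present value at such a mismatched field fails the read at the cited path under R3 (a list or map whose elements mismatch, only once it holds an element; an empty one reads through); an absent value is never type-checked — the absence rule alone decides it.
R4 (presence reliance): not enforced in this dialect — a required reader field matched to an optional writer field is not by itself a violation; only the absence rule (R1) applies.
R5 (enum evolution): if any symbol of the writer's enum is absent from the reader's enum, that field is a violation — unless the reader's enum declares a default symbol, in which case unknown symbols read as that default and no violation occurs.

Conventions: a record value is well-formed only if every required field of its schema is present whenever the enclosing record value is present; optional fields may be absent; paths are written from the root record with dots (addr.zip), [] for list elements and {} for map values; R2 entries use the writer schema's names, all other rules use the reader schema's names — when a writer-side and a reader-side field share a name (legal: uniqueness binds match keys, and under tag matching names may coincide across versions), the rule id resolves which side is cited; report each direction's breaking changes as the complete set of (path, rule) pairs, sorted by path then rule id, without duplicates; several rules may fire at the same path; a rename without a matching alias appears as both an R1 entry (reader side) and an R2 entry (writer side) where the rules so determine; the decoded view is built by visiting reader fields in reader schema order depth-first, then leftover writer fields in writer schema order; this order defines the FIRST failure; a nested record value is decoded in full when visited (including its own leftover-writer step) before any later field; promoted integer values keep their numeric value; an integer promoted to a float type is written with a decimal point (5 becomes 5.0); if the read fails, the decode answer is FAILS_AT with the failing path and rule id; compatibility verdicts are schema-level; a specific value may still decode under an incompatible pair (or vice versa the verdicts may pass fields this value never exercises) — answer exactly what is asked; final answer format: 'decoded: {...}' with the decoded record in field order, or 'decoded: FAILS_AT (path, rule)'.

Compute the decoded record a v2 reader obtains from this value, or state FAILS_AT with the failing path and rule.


decoded: {"role": "AMBER", "country": "kappa", "contact": {"factor": 3.75, "latitude": null}, "archived": null, "payload": 0xBEEF, "duration": 12}

each type pair in Session: writer, then reader
migrating the Session value to v2:
  role := "AMBER"
  country := "kappa" (missing; default applied)
  contact.factor := 3.75
  contact.latitude := null (missing; optional => null)
  writer contact.primary: reserved -> dropped
  archived := null (missing; optional => null)
  payload := 0xBEEF (missing; default applied)
  duration := 12
  => decoded: {"role": "AMBER", "country": "kappa", "contact": {"factor": 3.75, "latitude": null}, "archived": null, "payload": 0xBEEF, "duration": 12}
checking off the Session differences that do not matter here:
  field contact in record Session: required changed to optional -> affects the rule determinations only; this particular Session value decodes identically


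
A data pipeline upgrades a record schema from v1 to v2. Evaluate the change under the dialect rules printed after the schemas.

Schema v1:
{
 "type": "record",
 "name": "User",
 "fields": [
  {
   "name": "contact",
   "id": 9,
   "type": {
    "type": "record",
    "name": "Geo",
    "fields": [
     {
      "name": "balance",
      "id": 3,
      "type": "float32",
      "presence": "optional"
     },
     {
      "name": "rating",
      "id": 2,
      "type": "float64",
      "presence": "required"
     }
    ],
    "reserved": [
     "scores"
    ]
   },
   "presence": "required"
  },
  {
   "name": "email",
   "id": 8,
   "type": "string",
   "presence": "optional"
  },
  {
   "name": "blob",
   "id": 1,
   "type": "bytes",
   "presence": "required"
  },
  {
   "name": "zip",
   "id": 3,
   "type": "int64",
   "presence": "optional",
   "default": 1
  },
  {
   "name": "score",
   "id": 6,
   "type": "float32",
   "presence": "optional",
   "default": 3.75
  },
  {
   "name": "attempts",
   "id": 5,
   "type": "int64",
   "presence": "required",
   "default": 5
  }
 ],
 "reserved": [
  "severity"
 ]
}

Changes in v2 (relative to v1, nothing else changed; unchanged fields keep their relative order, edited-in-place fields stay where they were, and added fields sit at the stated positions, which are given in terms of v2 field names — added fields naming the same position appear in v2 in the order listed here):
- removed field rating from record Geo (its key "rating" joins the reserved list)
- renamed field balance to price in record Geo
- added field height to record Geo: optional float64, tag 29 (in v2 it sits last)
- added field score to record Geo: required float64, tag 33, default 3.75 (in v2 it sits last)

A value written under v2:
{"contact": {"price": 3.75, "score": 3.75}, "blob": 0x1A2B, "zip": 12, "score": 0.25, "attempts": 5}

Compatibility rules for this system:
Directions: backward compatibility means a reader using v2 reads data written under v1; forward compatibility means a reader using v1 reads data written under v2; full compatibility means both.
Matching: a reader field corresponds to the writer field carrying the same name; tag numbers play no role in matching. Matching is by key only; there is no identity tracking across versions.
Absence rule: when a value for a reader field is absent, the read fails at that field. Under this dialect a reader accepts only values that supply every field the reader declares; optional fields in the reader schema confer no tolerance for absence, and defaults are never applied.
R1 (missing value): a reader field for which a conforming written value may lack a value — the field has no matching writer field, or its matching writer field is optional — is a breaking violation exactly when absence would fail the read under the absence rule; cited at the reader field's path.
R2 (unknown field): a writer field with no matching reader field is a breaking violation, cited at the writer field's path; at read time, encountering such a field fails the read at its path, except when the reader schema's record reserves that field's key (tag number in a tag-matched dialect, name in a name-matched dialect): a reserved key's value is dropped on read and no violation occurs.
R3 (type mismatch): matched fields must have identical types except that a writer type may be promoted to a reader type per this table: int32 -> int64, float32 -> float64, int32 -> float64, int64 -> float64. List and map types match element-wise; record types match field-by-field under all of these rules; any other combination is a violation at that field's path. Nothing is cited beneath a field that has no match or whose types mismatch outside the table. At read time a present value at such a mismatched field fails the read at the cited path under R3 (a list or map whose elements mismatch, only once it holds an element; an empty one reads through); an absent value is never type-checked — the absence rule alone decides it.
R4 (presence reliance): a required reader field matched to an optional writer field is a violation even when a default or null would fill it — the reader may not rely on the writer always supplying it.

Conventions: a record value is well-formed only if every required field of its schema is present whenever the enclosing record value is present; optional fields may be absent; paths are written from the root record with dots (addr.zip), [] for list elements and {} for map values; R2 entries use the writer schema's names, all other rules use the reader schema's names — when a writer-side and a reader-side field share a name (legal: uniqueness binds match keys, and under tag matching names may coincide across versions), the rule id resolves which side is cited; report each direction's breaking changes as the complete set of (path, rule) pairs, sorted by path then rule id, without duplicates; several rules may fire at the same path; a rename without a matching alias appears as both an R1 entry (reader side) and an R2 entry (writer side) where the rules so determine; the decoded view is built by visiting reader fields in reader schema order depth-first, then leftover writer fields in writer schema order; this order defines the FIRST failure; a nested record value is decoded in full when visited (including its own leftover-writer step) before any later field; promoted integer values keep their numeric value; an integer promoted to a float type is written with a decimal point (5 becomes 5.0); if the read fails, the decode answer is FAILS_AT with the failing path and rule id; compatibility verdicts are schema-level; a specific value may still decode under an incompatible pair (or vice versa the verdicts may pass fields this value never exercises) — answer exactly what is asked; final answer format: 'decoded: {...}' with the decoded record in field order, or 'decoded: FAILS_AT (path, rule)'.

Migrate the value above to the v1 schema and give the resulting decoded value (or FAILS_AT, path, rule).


arrows below run writer -> reader for User
decode walk for User under reader schema v1:
  read fails at contact.balance under R1 (no fill)
  => FAILS_AT (contact.balance, R1)
ruling out the remaining User differences:
  removed field rating from record Geo (its key "rating" joins the reserved list) -> a verdict-level change on User — the shown value reads the same
  added field height to record Geo: optional float64, tag 29 (in v2 it sits last) -> a verdict-level change on User — the shown value reads the same
  added field score to record Geo: required float64, tag 33, default 3.75 (in v2 it sits last) -> a verdict-level change on User — the shown value reads the same

decoded: FAILS_AT (contact.balance, R1)


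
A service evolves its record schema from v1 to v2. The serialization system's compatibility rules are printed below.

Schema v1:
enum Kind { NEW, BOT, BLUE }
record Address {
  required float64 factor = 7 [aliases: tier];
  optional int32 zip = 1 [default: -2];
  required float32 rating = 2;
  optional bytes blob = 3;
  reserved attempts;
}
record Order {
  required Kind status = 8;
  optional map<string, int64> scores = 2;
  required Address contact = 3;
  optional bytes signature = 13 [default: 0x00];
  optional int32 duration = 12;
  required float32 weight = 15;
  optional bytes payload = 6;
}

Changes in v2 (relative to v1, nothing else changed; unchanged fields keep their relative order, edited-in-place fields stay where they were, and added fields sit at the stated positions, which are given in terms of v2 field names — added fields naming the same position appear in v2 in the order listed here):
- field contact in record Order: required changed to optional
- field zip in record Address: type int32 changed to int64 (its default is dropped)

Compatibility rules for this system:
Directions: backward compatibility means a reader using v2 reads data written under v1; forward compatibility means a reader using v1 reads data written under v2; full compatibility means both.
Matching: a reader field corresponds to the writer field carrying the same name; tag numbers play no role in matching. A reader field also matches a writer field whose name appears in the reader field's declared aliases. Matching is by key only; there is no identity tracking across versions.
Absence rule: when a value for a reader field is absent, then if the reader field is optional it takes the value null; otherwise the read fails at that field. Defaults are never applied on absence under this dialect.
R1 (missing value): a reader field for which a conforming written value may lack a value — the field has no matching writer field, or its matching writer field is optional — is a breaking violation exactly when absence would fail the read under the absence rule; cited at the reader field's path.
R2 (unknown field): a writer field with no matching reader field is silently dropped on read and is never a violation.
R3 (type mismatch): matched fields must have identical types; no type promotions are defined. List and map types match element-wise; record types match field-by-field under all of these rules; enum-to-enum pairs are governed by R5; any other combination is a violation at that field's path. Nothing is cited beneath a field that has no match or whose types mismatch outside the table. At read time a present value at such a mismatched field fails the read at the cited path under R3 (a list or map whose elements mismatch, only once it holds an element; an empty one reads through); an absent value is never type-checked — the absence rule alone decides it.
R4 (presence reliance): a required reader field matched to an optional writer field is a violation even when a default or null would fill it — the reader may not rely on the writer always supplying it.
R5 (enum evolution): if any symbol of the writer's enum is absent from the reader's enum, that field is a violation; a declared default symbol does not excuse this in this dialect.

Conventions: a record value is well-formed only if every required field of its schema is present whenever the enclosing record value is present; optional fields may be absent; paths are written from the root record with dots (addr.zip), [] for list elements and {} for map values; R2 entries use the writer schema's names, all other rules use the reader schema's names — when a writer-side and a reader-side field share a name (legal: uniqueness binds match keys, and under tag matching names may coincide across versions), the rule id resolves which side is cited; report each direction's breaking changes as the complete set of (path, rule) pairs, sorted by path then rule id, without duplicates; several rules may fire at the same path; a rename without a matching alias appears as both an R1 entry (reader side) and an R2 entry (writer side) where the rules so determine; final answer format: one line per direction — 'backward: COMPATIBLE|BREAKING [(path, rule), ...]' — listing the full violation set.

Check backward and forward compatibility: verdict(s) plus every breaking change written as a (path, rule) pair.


backward: BREAKING [(contact.zip, R3)]; forward: BREAKING [(contact, R1), (contact, R4), (contact.zip, R3)]

the writer's type comes first in each Order pair
backward for Order (reader v2, writer v1):
  status: Kind -> Kind, writer required; from status
  scores: map<string, int64> -> map<string, int64>, writer optional; from scores
  contact: Address -> Address, writer required; from contact
  signature: bytes -> bytes, writer optional; from signature
  duration: int32 -> int32, writer optional; from duration
  weight: float32 -> float32, writer required; from weight
  payload: bytes -> bytes, writer optional; from payload
  contact.factor: float64 -> float64, writer required; from contact.factor
  contact.zip: int32 -> int64, writer optional; from contact.zip
  contact.rating: float32 -> float32, writer required; from contact.rating
  contact.blob: bytes -> bytes, writer optional; from contact.blob
  violation R3 at contact.zip
  => backward verdict for Order: BREAKING, 1 violation(s)
forward for Order (reader v1, writer v2):
  status: Kind -> Kind, writer required; from status
  scores: map<string, int64> -> map<string, int64>, writer optional; from scores
  contact: Address -> Address, writer optional; from contact
  signature: bytes -> bytes, writer optional; from signature
  duration: int32 -> int32, writer optional; from duration
  weight: float32 -> float32, writer required; from weight
  payload: bytes -> bytes, writer optional; from payload
  contact.factor: float64 -> float64, writer required; from contact.factor
  contact.zip: int64 -> int32, writer optional; from contact.zip
  contact.rating: float32 -> float32, writer required; from contact.rating
  contact.blob: bytes -> bytes, writer optional; from contact.blob
  violation R1 at contact
  violation R4 at contact
  violation R3 at contact.zip
  => forward verdict for Order: BREAKING, 3 violation(s)
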